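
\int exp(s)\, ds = exp(s) + C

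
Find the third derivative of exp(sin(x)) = -(sin(x) + 3)*exp(sin(x))*sin(x)*cos(x)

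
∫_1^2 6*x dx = 9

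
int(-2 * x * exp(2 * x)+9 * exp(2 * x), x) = (5 - x)*exp(2*x) + C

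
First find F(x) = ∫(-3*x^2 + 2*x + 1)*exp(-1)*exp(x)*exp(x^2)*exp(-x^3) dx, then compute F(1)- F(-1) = 0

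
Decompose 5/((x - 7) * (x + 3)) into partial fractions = -1/(2*(x + 3)) + 1/(2*(x - 7))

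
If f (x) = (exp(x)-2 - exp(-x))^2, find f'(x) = (2*exp(4*x) - 4*exp(3*x) - 4*exp(x) - 2)*exp(-2*x)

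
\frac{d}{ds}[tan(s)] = cos(s)^(-2)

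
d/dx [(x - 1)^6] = 6*x^5 - 30*x^4 + 60*x^3 - 60*x^2 + 30*x - 6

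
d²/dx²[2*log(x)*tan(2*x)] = (16*x^2*log(x)*sin(2*x)/cos(2*x)^3 + 8*x/cos(2*x)^2 - 2*tan(2*x))/x^2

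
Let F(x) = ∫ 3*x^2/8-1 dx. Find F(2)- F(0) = -1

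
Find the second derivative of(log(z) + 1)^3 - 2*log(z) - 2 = (5 - 3*log(z)^2)/z^2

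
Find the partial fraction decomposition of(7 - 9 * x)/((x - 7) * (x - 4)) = 29/(3*(x - 4)) - 56/(3*(x - 7))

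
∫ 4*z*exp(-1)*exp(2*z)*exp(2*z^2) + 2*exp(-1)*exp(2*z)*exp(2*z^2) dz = exp(2*z^2 + 2*z - 1) + C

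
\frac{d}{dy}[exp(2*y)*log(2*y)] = (2*y*exp(2*y)*log(y) + 2*y*exp(2*y)*log(2) + exp(2*y))/y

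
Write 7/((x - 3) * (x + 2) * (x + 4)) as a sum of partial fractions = 1/(2*(x + 4)) - 7/(10*(x + 2)) + 1/(5*(x - 3))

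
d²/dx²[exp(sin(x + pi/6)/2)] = -exp(sin(x + pi/6)/2)*sin(x + pi/6)/2 + exp(sin(x + pi/6)/2)*cos(x + pi/6)^2/4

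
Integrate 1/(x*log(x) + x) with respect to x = log(3*log(x) + 3) + C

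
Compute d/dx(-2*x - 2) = -2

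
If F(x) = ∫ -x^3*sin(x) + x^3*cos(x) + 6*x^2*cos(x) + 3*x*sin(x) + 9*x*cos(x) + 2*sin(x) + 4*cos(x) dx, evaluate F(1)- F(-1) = 8*cos(1) + 8*sin(1)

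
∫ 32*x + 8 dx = 16*x^2 + 8*x + C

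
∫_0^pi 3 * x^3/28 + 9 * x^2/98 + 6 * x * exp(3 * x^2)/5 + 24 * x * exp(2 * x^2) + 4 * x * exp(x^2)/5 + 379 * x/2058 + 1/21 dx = -33/5 + pi/21 + pi^2/12 + 3*(pi/7 + pi^2/4)^2/7 + 2*exp(pi^2)/5 + 6*exp(2*pi^2) + exp(3*pi^2)/5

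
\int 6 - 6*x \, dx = -3*x^2 + 6*x + C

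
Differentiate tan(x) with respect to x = cos(x)^(-2)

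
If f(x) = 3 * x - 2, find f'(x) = 3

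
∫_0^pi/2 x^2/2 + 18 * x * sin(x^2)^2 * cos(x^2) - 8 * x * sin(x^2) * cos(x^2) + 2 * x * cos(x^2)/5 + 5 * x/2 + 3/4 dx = -2*sin(pi^2/4)^2 + sin(pi^2/4)/5 + pi^3/48 + 3*sin(pi^2/4)^3 + 3*pi/8 + 5*pi^2/16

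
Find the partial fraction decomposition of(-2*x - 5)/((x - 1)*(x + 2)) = 1/(3*(x + 2)) - 7/(3*(x - 1))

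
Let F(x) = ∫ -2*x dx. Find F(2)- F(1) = -3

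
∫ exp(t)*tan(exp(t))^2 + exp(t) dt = tan(exp(t)) + C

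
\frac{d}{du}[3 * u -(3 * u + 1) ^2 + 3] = -18*u - 3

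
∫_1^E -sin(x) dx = cos(E) - cos(1)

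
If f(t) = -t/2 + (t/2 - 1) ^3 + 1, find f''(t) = 3*t/4 - 3/2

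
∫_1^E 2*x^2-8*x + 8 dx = 2*(-2 + E)^3/3 + 2/3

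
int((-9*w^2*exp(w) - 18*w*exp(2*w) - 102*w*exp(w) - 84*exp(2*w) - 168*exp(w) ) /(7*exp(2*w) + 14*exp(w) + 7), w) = (-9*w^2/7 - 12*w - 12)*exp(w)/(exp(w) + 1) + C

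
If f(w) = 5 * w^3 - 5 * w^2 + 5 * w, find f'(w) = 15*w^2 - 10*w + 5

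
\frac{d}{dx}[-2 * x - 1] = -2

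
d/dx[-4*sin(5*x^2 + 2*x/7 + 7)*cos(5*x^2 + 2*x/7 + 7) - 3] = -8*(5*x + 1/7)*cos(2*(5*x^2 + 2*x/7 + 7))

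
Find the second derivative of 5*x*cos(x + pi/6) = -5*x*cos(x + pi/6) - 10*sin(x + pi/6)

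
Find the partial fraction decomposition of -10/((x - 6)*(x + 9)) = 2/(3*(x + 9)) - 2/(3*(x - 6))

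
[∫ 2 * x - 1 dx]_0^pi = -pi + pi^2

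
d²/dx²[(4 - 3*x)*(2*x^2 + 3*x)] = -36*x - 2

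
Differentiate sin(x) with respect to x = cos(x)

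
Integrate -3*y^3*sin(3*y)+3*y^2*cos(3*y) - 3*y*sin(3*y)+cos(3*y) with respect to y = y*(y^2 + 1)*cos(3*y) + C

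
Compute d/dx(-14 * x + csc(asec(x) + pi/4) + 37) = (-14*x^2*sqrt(1 - 1/x^2) - cot(asec(x) + pi/4)*csc(asec(x) + pi/4))/(x^2*sqrt(1 - 1/x^2))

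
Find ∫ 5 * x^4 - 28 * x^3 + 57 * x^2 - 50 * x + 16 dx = x^5 - 7*x^4 + 19*x^3 - 25*x^2 + 16*x + C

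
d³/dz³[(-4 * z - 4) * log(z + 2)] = (4*z + 16)/(z^3 + 6*z^2 + 12*z + 8)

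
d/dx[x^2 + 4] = 2*x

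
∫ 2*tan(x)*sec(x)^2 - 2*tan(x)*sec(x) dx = (sec(x) - 2)*sec(x) + C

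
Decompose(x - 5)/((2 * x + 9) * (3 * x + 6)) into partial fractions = 19/(15*(2*x + 9)) - 7/(15*(x + 2))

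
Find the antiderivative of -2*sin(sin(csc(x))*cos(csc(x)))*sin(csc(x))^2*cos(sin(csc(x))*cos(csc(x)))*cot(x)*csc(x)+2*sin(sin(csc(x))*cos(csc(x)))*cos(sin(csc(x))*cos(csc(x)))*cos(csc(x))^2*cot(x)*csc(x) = cos(sin(2/sin(x))/2)^2 + C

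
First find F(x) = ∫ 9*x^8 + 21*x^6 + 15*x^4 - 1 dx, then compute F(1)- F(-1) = 12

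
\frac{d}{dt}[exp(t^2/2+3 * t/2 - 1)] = t*exp(t^2/2 + 3*t/2 - 1) + 3*exp(t^2/2 + 3*t/2 - 1)/2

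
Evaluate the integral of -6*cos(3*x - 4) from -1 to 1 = -2*sin(7) + 2*sin(1)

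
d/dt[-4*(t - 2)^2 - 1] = 16 - 8*t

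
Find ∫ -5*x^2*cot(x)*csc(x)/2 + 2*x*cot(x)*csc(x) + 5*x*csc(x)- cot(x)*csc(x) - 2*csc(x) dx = (5*x^2/2 - 2*x + 1)*csc(x) + C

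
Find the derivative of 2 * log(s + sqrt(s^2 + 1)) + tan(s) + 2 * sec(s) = (2*s^2*sin(s)/cos(s)^2 + s^2/cos(s)^2 + 2*s*sqrt(s^2 + 1)*sin(s)/cos(s)^2 + s*sqrt(s^2 + 1)/cos(s)^2 + 2*s + 2*sqrt(s^2 + 1) + 2*sin(s)/cos(s)^2 + cos(s)^(-2))/(s^2 + s*sqrt(s^2 + 1) + 1)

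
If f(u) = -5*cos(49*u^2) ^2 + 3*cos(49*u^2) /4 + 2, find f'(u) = -147*u*sin(49*u^2)/2 + 490*u*sin(98*u^2)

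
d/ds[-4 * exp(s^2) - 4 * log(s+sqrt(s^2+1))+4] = (-8*s^3*exp(s^2) - 8*s^2*sqrt(s^2 + 1)*exp(s^2) - 8*s*exp(s^2) - 4*s - 4*sqrt(s^2 + 1))/(s^2 + s*sqrt(s^2 + 1) + 1)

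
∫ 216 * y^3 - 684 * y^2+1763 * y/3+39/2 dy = 54*y^4 - 228*y^3 + 1763*y^2/6 + 39*y/2 + C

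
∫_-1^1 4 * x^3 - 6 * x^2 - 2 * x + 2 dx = 0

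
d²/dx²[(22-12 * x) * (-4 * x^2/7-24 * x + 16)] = 288*x/7 + 3856/7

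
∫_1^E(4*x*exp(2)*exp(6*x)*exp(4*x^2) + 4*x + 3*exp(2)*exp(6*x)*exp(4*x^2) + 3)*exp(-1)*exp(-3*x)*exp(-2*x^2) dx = -exp(6) - exp(-2*exp(2) - 3*E - 1) + exp(-6) + exp(1 + 3*E + 2*exp(2))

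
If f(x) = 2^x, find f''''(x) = 2^x*log(2)^4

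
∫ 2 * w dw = w^2 + C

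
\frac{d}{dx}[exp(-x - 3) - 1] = -exp(-x - 3)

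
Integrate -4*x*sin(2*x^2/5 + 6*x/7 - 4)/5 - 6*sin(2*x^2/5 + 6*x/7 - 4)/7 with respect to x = cos(2*x^2/5 + 6*x/7 - 4) + C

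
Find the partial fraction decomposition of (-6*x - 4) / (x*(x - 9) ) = -58/(9*(x - 9)) + 4/(9*x)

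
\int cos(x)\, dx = sin(x) + C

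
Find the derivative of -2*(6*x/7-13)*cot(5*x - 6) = 60*x/(7*sin(5*x - 6)^2) - 12/(7*tan(5*x - 6)) - 130/sin(5*x - 6)^2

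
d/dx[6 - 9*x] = -9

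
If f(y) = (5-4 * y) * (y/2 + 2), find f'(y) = -4*y - 11/2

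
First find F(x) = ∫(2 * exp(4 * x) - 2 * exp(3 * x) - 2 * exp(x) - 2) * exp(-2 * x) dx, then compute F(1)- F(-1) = -(-E - 1 + exp(-1))^2 + (-1 - exp(-1) + E)^2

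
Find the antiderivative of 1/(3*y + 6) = log(y + 2)/3 + C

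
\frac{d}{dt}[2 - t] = -1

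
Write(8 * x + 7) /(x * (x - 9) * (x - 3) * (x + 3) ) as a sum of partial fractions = 17/(216*(x + 3)) - 31/(108*(x - 3)) + 79/(648*(x - 9)) + 7/(81*x)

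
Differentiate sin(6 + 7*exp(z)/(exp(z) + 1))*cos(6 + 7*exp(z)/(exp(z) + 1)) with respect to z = (-7*exp(z)*sin(6 + 7*exp(z)/(exp(z) + 1))^2 + 7*exp(z)*cos(6 + 7*exp(z)/(exp(z) + 1))^2)/(exp(2*z) + 2*exp(z) + 1)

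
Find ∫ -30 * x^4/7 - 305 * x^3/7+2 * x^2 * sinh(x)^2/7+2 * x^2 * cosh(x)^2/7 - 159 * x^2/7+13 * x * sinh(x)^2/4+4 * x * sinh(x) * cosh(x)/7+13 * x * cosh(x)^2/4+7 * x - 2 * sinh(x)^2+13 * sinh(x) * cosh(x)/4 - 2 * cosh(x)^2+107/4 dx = -(x^2/7 + 13*x/8 - 1)*(6*x^3 + 8*x^2 + 4*x - sinh(2*x) - 14) + C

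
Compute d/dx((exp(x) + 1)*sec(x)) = exp(x)*tan(x)*sec(x) + exp(x)*sec(x) + tan(x)*sec(x)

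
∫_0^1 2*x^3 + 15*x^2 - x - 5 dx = 0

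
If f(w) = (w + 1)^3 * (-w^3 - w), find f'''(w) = -120*w^3 - 180*w^2 - 96*w - 24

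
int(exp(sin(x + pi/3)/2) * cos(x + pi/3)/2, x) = exp(sin(x + pi/3)/2) + C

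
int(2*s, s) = s^2 + C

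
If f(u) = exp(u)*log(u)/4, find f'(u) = (u*exp(u)*log(u) + exp(u))/(4*u)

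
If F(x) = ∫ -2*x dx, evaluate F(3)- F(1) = -8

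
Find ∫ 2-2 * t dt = -t^2 + 2*t + C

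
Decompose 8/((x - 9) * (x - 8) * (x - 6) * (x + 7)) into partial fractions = -1/(390*(x + 7)) + 4/(39*(x - 6)) - 4/(15*(x - 8)) + 1/(6*(x - 9))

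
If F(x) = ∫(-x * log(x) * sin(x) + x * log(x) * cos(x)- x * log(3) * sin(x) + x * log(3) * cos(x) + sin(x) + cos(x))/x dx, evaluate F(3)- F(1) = sqrt(2)*(2*sin(pi/4 + 3) - sin(pi/4 + 1))*log(3)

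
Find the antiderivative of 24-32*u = -16*u^2 + 24*u + C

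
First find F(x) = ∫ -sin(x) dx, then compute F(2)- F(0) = -1 + cos(2)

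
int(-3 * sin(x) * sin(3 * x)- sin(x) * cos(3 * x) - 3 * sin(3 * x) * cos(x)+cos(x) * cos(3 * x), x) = sqrt(2)*sin(x + pi/4)*cos(3*x) + C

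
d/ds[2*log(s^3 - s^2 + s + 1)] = (6*s^2 - 4*s + 2)/(s^3 - s^2 + s + 1)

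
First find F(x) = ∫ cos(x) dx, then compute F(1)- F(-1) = 2*sin(1)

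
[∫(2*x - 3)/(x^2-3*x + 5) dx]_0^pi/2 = -log(5) + log(-3*pi/2 + pi^2/4 + 5)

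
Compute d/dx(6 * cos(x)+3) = -6*sin(x)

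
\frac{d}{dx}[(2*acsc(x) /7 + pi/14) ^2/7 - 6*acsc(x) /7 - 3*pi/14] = (-8*acsc(x) - 2*pi + 294)/(343*x^2*sqrt(1 - 1/x^2))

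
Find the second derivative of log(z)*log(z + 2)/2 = (-z^2*log(z) - z^2*log(z + 2) + 2*z^2 - 4*z*log(z + 2) + 4*z - 4*log(z + 2))/(2*z^4 + 8*z^3 + 8*z^2)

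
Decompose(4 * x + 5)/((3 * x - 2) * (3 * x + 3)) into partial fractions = 23/(15*(3*x - 2)) - 1/(15*(x + 1))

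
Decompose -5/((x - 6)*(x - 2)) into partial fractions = 5/(4*(x - 2)) - 5/(4*(x - 6))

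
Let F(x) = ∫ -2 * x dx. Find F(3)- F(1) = -8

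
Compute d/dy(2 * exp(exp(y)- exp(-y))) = (2*exp(exp(y) - exp(-y)) + 2*exp(2*y + exp(y) - exp(-y)))*exp(-y)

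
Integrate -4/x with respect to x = -4*log(x) + C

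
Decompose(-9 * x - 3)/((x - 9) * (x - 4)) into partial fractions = 39/(5*(x - 4)) - 84/(5*(x - 9))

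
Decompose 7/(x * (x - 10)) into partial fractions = 7/(10*(x - 10)) - 7/(10*x)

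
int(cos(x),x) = sin(x) + C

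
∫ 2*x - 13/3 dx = x^2 - 13*x/3 + C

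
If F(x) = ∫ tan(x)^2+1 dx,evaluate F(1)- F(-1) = 2*tan(1)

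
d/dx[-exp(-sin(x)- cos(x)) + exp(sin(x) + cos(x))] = sqrt(2)*(exp(2*sin(x))*exp(2*cos(x)) + 1)*exp(-sqrt(2)*sin(x + pi/4))*cos(x + pi/4)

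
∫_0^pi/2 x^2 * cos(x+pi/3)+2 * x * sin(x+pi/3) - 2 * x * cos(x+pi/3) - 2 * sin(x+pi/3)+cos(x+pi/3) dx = -sqrt(3)/2 + (-1 + pi/2)^2/2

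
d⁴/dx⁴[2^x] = 2^x*log(2)^4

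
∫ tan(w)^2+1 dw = tan(w) + C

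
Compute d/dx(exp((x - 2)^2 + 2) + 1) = 2*x*exp(x^2 - 4*x + 6) - 4*exp(x^2 - 4*x + 6)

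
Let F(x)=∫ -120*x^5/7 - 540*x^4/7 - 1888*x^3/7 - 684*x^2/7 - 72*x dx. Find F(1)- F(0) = -1080/7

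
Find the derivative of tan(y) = cos(y)^(-2)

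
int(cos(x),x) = sin(x) + C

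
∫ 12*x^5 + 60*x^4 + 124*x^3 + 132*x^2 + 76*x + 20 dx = 2*x^6 + 12*x^5 + 31*x^4 + 44*x^3 + 38*x^2 + 20*x + C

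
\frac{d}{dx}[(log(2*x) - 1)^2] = (2*log(x) - 2 + 2*log(2))/x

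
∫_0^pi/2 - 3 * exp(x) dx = 3 - 3*exp(pi/2)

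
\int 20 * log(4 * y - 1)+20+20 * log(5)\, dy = 5*(4*y - 1)*log(20*y - 5) + C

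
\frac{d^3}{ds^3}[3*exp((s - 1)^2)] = 24*s^3*exp(s^2 - 2*s + 1) - 72*s^2*exp(s^2 - 2*s + 1) + 108*s*exp(s^2 - 2*s + 1) - 60*exp(s^2 - 2*s + 1)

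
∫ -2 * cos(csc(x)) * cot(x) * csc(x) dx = 2*sin(csc(x)) + C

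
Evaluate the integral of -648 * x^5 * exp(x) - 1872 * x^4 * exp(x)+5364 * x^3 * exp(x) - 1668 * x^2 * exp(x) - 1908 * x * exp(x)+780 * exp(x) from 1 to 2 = -3528*exp(2) - 48*E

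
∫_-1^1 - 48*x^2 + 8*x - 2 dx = -36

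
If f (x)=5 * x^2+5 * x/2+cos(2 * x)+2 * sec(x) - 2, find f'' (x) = -4*cos(2*x) + 4*tan(x)^2*sec(x) + 2*sec(x) + 10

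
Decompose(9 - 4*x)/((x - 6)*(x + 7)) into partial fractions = -37/(13*(x + 7)) - 15/(13*(x - 6))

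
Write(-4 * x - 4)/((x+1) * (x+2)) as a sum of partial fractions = -4/(x + 2)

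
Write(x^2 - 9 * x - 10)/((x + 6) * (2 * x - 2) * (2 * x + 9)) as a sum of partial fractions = -203/(66*(2*x + 9)) + 40/(21*(x + 6)) - 9/(77*(x - 1))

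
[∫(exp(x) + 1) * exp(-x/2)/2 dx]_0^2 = E - exp(-1)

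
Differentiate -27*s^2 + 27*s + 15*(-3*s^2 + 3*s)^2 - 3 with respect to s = 540*s^3 - 810*s^2 + 216*s + 27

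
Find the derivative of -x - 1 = -1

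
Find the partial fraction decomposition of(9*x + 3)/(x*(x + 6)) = 17/(2*(x + 6)) + 1/(2*x)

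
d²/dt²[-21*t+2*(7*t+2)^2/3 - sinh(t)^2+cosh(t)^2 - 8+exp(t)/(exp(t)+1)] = (196*exp(3*t) + 585*exp(2*t) + 591*exp(t) + 196)/(3*exp(3*t) + 9*exp(2*t) + 9*exp(t) + 3)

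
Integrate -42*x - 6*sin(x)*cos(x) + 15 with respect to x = -21*x^2 + 15*x - 3*sin(x)^2 + C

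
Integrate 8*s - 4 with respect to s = 4*s^2 - 4*s + C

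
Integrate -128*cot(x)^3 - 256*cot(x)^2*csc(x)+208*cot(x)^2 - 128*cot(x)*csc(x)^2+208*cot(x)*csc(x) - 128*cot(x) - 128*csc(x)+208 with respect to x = 16*(2*cot(x) + 2*csc(x) - 3)^2 - 16*cot(x) - 16*csc(x) + C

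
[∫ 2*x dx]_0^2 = 4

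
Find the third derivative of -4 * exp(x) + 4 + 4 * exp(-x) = (-4*exp(2*x) - 4)*exp(-x)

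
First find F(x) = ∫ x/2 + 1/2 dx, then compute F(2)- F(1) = 5/4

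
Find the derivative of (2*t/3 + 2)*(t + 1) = 4*t/3 + 8/3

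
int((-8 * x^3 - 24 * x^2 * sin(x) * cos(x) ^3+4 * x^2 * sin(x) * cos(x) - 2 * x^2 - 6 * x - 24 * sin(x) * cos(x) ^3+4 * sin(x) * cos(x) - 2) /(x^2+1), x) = -4*x^2 - 2*x + log(x^2 + 1) + 6*cos(x)^4 - 2*cos(x)^2 + C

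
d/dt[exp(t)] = exp(t)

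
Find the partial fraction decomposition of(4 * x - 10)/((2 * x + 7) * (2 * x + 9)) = 14/(2*x + 9) - 12/(2*x + 7)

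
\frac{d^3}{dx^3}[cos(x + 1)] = sin(x + 1)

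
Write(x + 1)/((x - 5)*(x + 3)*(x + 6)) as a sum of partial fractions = -5/(33*(x + 6)) + 1/(12*(x + 3)) + 3/(44*(x - 5))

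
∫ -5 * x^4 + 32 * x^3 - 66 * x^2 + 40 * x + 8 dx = -x^5 + 8*x^4 - 22*x^3 + 20*x^2 + 8*x + C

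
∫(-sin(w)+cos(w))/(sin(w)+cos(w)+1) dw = log(sin(w) + cos(w) + 1) + C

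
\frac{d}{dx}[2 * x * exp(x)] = 2*x*exp(x) + 2*exp(x)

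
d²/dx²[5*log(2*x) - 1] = -5/x^2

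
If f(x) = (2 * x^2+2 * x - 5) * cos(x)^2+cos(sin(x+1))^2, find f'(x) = -4*x^2*sin(x)*cos(x) - 4*x*sin(x)*cos(x) + 4*x*cos(x)^2 + 10*sin(x)*cos(x) - 2*sin(sin(x + 1))*cos(x + 1)*cos(sin(x + 1)) + 2*cos(x)^2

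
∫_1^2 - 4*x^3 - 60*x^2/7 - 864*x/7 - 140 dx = -2521/7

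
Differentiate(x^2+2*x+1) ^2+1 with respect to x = 4*x^3 + 12*x^2 + 12*x + 4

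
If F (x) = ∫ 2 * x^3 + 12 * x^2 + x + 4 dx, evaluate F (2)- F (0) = 50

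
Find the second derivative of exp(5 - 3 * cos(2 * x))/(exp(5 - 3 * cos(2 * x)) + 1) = 12*(12*exp(6*sin(x)^2)*sin(x)^4 - 14*exp(6*sin(x)^2)*sin(x)^2 + exp(6*sin(x)^2) - 12*exp(-2)*sin(x)^4 + 10*exp(-2)*sin(x)^2 + exp(-2))*exp(4)*exp(6*sin(x)^2)/(exp(2)*exp(6*sin(x)^2) + 1)^3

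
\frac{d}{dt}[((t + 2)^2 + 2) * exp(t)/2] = t^2*exp(t)/2 + 3*t*exp(t) + 5*exp(t)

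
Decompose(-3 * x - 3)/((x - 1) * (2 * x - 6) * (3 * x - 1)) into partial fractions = -9/(8*(3*x - 1)) + 3/(4*(x - 1)) - 3/(8*(x - 3))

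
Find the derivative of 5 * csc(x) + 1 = -5*cot(x)*csc(x)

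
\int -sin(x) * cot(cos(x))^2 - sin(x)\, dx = -cot(cos(x)) + C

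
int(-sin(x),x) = cos(x) + C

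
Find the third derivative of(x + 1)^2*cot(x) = -6*x^2*cot(x)^4 - 8*x^2*cot(x)^2 - 2*x^2 - 12*x*cot(x)^4 + 12*x*cot(x)^3 - 16*x*cot(x)^2 + 12*x*cot(x) - 4*x - 6*cot(x)^4 + 12*cot(x)^3 - 14*cot(x)^2 + 12*cot(x) - 8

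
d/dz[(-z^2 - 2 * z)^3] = -6*z^5 - 30*z^4 - 48*z^3 - 24*z^2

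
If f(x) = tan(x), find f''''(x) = 24*tan(x)^5 + 40*tan(x)^3 + 16*tan(x)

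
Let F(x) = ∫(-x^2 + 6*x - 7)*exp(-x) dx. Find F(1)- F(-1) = -8*E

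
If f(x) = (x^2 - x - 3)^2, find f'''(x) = 24*x - 12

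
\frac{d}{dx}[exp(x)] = exp(x)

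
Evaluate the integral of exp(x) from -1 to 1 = E - exp(-1)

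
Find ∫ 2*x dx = x^2 + C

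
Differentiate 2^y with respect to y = 2^y*log(2)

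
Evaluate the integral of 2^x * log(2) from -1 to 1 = 3/2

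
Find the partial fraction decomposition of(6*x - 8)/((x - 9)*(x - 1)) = 1/(4*(x - 1)) + 23/(4*(x - 9))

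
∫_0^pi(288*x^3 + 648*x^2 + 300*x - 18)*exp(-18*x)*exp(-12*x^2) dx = (-12*pi^2 - 18*pi)*exp(-12*pi^2 - 18*pi)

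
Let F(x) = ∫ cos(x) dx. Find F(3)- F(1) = -sin(1) + sin(3)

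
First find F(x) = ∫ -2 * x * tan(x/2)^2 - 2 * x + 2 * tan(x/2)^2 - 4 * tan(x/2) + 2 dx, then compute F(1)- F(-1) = 8*tan(1/2)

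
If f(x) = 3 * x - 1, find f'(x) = 3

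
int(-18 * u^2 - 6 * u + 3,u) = -6*u^3 - 3*u^2 + 3*u + C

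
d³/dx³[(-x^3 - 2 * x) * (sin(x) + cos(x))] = sqrt(2)*x*(x^2*cos(x + pi/4) + 9*x*sin(x + pi/4) - 16*cos(x + pi/4))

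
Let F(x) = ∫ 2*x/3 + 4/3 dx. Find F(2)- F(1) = 7/3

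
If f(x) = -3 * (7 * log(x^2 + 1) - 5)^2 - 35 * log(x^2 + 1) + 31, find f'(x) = (-588*x*log(x^2 + 1) + 350*x)/(x^2 + 1)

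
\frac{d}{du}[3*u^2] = 6*u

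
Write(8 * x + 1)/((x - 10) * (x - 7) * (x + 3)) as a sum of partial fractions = -23/(130*(x + 3)) - 19/(10*(x - 7)) + 27/(13*(x - 10))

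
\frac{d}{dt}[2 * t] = 2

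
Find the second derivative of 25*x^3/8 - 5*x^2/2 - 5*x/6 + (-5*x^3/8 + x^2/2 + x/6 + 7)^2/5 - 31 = 75*x^4/32 - 5*x^3/2 + x^2/10 + 169*x/20 - 197/90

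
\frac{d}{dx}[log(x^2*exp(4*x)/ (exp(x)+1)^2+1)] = (2*x^2*exp(5*x) + 4*x^2*exp(4*x) + 2*x*exp(5*x) + 2*x*exp(4*x))/(x^2*exp(5*x) + x^2*exp(4*x) + exp(3*x) + 3*exp(2*x) + 3*exp(x) + 1)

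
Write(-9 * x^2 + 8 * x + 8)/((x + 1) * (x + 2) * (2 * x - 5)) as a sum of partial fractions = -113/(63*(2*x - 5)) - 44/(9*(x + 2)) + 9/(7*(x + 1))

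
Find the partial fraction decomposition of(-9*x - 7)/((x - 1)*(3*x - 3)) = -3/(x - 1) - 16/(3*(x - 1)^2)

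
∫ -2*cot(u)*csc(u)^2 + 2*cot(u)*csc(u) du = (csc(u) - 1)^2 + C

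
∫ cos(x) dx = sin(x) + C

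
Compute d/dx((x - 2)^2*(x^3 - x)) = 5*x^4 - 16*x^3 + 9*x^2 + 8*x - 4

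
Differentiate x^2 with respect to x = 2*x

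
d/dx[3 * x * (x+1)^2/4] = 9*x^2/4 + 3*x + 3/4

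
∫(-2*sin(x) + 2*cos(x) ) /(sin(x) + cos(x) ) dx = 2*log(sin(x + pi/4)) + C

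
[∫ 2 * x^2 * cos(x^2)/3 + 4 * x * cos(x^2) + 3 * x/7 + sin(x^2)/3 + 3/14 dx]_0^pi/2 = 3*pi/28 + 3*pi^2/56 + (pi/6 + 2)*sin(pi^2/4)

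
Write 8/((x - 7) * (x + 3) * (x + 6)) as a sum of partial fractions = 8/(39*(x + 6)) - 4/(15*(x + 3)) + 4/(65*(x - 7))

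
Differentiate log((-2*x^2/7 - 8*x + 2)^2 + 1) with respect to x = (16*x^3 + 672*x^2 + 6160*x - 1568)/(4*x^4 + 224*x^3 + 3080*x^2 - 1568*x + 245)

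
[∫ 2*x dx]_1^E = -1 + exp(2)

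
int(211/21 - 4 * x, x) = -2*x^2 + 211*x/21 + C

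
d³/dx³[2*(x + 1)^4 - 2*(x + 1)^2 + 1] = 48*x + 48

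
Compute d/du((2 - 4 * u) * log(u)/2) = (-2*u*log(u) - 2*u + 1)/u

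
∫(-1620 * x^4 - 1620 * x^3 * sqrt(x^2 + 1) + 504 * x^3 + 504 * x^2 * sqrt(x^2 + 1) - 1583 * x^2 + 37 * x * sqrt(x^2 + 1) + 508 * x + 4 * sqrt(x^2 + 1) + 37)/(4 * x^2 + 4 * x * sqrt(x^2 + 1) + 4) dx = -135*x^3 + 63*x^2 + 37*x/4 + log(x + sqrt(x^2 + 1)) + C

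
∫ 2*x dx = x^2 + C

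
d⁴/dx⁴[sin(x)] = sin(x)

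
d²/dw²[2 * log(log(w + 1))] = (-2*log(w + 1) - 2)/(w^2*log(w + 1)^2 + 2*w*log(w + 1)^2 + log(w + 1)^2)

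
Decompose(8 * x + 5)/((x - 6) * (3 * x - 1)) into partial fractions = -23/(17*(3*x - 1)) + 53/(17*(x - 6))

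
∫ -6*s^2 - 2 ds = -2*s^3 - 2*s + C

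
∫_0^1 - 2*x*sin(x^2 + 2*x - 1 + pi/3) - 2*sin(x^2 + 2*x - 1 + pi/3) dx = -sin(pi/6 + 1) + cos(pi/3 + 2)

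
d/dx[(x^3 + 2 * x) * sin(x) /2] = x^3*cos(x)/2 + 3*x^2*sin(x)/2 + x*cos(x) + sin(x)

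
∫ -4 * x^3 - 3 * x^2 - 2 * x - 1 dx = -x^4 - x^3 - x^2 - x + C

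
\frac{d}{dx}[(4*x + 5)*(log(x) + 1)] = (4*x*log(x) + 8*x + 5)/x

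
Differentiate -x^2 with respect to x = -2*x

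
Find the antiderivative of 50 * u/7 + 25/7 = 25*u^2/7 + 25*u/7 + C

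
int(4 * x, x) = 2*x^2 + C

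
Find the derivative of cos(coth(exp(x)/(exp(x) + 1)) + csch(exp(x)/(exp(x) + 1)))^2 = (cosh(exp(x)/(exp(x) + 1)) + 1)*exp(x)*sin(2*(coth(exp(x)/(exp(x) + 1)) + csch(exp(x)/(exp(x) + 1))))/((exp(x) + 1)^2*sinh(exp(x)/(exp(x) + 1))^2)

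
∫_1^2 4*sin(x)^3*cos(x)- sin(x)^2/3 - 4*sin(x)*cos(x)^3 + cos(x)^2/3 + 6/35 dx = -sin(2)/6 + sin(4)/6 + cos(8)/4 - cos(4)/4 + 6/35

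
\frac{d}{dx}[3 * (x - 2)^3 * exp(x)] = 3*x^3*exp(x) - 9*x^2*exp(x) + 12*exp(x)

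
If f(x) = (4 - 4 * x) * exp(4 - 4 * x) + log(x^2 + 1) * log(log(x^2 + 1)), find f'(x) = (16*x^3 - 20*x^2 + 2*x*exp(4*x - 4)*log(log(x^2 + 1)) + 2*x*exp(4*x - 4) + 16*x - 20)/(x^2*exp(-4)*exp(4*x) + exp(-4)*exp(4*x))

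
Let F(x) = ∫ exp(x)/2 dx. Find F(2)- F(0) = -1/2 + exp(2)/2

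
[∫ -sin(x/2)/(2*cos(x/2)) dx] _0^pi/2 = -log(2)/2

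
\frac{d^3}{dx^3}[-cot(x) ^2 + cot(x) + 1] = 24*cot(x)^5 - 6*cot(x)^4 + 40*cot(x)^3 - 8*cot(x)^2 + 16*cot(x) - 2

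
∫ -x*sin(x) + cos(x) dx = x*cos(x) + C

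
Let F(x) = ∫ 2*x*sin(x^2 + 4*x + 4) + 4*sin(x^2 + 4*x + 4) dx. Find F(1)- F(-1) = cos(1) - cos(9)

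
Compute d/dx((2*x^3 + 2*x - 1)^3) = 72*x^8 + 168*x^6 - 72*x^5 + 120*x^4 - 96*x^3 + 42*x^2 - 24*x + 6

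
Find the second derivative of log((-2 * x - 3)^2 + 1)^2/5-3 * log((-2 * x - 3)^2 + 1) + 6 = (-16*x^2*log(4*x^2 + 12*x + 10) + 152*x^2 - 48*x*log(4*x^2 + 12*x + 10) + 456*x - 32*log(4*x^2 + 12*x + 10) + 312)/(20*x^4 + 120*x^3 + 280*x^2 + 300*x + 125)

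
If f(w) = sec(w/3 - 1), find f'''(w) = 2*tan(w/3 - 1)^3*sec(w/3 - 1)/9 + 5*tan(w/3 - 1)*sec(w/3 - 1)/27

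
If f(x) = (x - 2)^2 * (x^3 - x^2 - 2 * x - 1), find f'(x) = 5*x^4 - 20*x^3 + 18*x^2 + 6*x - 4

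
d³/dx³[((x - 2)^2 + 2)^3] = 120*x^3 - 720*x^2 + 1584*x - 1248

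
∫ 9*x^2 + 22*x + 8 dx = 3*x^3 + 11*x^2 + 8*x + C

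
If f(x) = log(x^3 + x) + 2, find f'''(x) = (6*x^6 - 6*x^4 + 6*x^2 + 2)/(x^9 + 3*x^7 + 3*x^5 + x^3)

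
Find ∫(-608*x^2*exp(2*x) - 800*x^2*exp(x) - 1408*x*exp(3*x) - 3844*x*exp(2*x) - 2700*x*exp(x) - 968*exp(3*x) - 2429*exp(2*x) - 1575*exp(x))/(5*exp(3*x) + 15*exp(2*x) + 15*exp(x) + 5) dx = -(22*exp(x) + 25)*(12*x + 8*(2*x + 1)^2 + 11)/(10*cosh(x) + 10) + C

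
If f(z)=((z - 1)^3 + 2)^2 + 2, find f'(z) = 6*z^5 - 30*z^4 + 60*z^3 - 48*z^2 + 6*z + 6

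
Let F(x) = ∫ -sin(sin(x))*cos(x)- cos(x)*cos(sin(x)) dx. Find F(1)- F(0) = -1 - sin(sin(1)) + cos(sin(1))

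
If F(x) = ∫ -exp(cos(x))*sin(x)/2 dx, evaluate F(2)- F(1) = -exp(cos(1))/2 + exp(cos(2))/2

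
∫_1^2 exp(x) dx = -E + exp(2)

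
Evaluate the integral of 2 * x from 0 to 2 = 4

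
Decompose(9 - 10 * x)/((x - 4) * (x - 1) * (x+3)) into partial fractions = 39/(28*(x + 3)) + 1/(12*(x - 1)) - 31/(21*(x - 4))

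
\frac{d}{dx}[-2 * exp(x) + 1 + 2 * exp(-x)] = (-2*exp(2*x) - 2)*exp(-x)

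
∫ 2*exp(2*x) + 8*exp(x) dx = (exp(x) + 4)^2 + C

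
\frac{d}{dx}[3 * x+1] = 3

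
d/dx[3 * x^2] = 6*x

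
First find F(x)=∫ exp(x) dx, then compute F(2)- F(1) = -E + exp(2)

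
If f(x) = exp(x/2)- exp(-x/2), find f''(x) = (exp(x) - 1)*exp(-x/2)/4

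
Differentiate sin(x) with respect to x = cos(x)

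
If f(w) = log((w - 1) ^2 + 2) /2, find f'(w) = (w - 1)/(w^2 - 2*w + 3)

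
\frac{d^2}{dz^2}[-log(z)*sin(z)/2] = (z^2*log(z)*sin(z) - 2*z*cos(z) + sin(z))/(2*z^2)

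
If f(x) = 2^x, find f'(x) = 2^x*log(2)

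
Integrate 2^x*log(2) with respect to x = 2^x + C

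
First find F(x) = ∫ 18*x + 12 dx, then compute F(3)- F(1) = 96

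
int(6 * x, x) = 3*x^2 + C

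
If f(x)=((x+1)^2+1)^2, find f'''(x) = 24*x + 24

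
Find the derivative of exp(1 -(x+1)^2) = (-2*x - 2)*exp(-x^2 - 2*x)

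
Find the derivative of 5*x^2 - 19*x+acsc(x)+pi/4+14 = (10*x^3*sqrt(1 - 1/x^2) - 19*x^2*sqrt(1 - 1/x^2) - 1)/(x^2*sqrt(1 - 1/x^2))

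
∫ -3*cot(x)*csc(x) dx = 3*csc(x) + C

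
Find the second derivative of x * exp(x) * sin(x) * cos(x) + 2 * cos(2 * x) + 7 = -3*x*exp(x)*sin(2*x)/2 + 2*x*exp(x)*cos(2*x) + exp(x)*sin(2*x) + 2*exp(x)*cos(2*x) - 8*cos(2*x)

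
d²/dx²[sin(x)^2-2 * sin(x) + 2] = 2*sin(x) + 2*cos(2*x)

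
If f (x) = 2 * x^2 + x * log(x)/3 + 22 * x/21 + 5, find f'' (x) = (12*x + 1)/(3*x)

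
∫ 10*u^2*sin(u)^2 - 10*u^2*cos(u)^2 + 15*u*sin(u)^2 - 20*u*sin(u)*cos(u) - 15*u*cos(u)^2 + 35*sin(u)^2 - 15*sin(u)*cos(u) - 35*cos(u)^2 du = (-5*u^2 - 15*u/2 - 35/2)*sin(2*u) + C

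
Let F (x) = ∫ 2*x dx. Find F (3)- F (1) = 8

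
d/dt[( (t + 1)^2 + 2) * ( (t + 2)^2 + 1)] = 4*t^3 + 18*t^2 + 32*t + 22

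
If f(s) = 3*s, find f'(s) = 3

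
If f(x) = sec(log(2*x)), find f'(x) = tan(log(x) + log(2))*sec(log(x) + log(2))/x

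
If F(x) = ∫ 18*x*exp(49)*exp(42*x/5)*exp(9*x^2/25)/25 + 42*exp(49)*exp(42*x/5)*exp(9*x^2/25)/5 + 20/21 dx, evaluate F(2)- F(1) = -exp(1444/25) + 20/21 + exp(1681/25)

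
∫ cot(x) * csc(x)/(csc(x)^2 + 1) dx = acot(csc(x)) + C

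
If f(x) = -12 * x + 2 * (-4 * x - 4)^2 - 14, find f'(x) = 64*x + 52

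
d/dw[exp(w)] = exp(w)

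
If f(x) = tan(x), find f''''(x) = 24*tan(x)^5 + 40*tan(x)^3 + 16*tan(x)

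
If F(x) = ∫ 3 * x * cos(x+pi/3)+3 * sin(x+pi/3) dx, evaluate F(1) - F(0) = 3*sin(1 + pi/3)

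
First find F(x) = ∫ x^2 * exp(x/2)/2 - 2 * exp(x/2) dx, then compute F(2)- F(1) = -exp(1/2)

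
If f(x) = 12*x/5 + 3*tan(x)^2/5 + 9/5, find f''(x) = 18*tan(x)^4/5 + 24*tan(x)^2/5 + 6/5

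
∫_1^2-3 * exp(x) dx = -3*exp(2) + 3*E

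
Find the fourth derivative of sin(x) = sin(x)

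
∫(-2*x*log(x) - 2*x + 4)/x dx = 2*(2 - x)*log(x) + C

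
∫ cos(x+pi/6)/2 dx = sin(x + pi/6)/2 + C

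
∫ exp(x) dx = exp(x) + C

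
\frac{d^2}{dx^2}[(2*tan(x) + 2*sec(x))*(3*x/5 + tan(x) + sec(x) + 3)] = 2*(12*x*sin(2*x)/5 + 3*x*cos(x) - 3*x*cos(3*x)/5 + 236*sin(x)/5 + 12*sin(2*x) - 4*sin(3*x)/5 + 15*cos(x) + 12*cos(2*x)*tan(x)^2 - 8*cos(2*x)/5 - 3*cos(3*x) + 12*tan(x)^2 + 112/5)/(cos(2*x) + 1)^2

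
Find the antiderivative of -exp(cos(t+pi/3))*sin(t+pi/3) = exp(cos(t + pi/3)) + C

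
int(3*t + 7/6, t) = 3*t^2/2 + 7*t/6 + C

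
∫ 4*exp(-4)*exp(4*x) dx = exp(4*x - 4) + C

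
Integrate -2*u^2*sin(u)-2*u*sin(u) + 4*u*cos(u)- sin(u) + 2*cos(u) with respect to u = (2*u^2 + 2*u + 1)*cos(u) + C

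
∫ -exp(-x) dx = exp(-x) + C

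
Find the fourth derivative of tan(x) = 24*tan(x)^5 + 40*tan(x)^3 + 16*tan(x)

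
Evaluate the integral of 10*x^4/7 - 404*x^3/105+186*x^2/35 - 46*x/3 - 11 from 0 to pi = (pi/3 + 2*pi^2/5 + 5)*(-3*pi^2 - 2*pi + 5*pi^3/7) - pi + 8*pi^2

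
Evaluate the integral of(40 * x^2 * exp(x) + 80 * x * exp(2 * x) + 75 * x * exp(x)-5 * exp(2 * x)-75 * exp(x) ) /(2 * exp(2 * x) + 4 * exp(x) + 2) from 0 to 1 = -35*E/(2*(1 + E)) + 35/2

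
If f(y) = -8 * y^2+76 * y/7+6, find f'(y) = 76/7 - 16*y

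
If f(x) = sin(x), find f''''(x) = sin(x)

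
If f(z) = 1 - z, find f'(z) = -1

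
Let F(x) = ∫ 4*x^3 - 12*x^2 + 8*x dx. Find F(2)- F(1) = -1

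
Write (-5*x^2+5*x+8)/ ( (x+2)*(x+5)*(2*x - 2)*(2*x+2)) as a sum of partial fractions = 71/(144*(x + 5)) - 11/(18*(x + 2)) + 1/(16*(x + 1)) + 1/(18*(x - 1))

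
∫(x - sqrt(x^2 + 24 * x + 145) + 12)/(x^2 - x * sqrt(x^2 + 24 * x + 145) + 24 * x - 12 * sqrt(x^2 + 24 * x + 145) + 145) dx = log(-x + sqrt((x + 12)^2 + 1) - 12) + C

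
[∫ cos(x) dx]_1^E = -sin(1) + sin(E)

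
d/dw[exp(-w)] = -exp(-w)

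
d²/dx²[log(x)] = -1/x^2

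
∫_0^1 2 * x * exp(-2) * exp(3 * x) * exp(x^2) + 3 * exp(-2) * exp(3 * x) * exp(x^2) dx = -exp(-2) + exp(2)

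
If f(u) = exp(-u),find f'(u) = -exp(-u)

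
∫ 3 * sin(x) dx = -3*cos(x) + C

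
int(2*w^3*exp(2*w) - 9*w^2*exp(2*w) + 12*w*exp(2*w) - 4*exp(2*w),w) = (w - 2)^3*exp(2*w) + C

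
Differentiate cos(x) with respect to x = -sin(x)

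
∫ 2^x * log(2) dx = 2^x + C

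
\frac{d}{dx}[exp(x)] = exp(x)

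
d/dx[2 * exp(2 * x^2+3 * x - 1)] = 8*x*exp(2*x^2 + 3*x - 1) + 6*exp(2*x^2 + 3*x - 1)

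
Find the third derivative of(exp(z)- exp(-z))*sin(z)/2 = sqrt(2)*(exp(2*z)*cos(z + pi/4) - sin(z + pi/4))*exp(-z)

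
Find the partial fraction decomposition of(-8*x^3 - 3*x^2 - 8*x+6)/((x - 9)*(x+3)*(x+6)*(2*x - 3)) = 106/(675*(2*x - 3)) - 62/(25*(x + 6)) + 73/(108*(x + 3)) - 2047/(900*(x - 9))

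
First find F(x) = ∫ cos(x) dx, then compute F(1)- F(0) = sin(1)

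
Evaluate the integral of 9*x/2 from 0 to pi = 9*pi^2/4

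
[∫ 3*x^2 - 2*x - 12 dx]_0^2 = -20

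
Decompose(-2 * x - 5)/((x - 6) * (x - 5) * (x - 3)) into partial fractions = -11/(6*(x - 3)) + 15/(2*(x - 5)) - 17/(3*(x - 6))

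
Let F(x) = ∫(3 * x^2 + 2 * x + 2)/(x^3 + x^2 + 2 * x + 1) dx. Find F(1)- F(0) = log(5)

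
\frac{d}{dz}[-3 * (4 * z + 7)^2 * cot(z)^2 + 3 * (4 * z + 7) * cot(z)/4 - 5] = 96*z^2*cot(z)^3 + 96*z^2*cot(z) + 336*z*cot(z)^3 - 99*z*cot(z)^2 + 336*z*cot(z) - 3*z + 294*cot(z)^3 - 693*cot(z)^2/4 + 297*cot(z) - 21/4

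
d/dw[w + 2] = 1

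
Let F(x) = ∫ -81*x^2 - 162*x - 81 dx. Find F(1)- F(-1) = -216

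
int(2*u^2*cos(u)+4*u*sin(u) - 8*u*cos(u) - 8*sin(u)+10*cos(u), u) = (2*(u - 2)^2 + 2)*sin(u) + C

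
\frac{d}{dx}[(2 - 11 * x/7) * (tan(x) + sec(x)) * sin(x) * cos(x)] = -11*x*sin(2*x)/7 - 11*x*cos(x)/7 - 11*sin(x)/7 + 2*sin(2*x) + 2*cos(x) + 11*cos(2*x)/14 - 11/14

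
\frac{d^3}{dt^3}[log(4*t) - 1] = 2/t^3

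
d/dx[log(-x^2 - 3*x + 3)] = (2*x + 3)/(x^2 + 3*x - 3)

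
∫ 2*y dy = y^2 + C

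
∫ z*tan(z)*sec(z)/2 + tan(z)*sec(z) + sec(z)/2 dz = (z/2 + 1)*sec(z) + C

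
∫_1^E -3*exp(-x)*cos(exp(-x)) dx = -3*sin(exp(-1)) + 3*sin(exp(-E))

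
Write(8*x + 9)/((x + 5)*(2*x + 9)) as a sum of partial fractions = -54/(2*x + 9) + 31/(x + 5)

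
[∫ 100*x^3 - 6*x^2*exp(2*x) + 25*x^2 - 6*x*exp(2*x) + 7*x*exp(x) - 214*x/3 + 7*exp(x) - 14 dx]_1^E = -3*exp(2 + 2*E) - 7*E + 49/3 + 3*exp(2) + 7*exp(1 + E) + (-5*E - 2)*(-5*exp(3) + exp(2)/3 + 7*E)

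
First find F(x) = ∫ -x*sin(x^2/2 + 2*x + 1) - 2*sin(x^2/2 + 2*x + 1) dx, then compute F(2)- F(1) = cos(7) - cos(7/2)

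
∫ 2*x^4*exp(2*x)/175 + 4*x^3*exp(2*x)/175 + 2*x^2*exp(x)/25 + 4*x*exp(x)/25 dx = x^2*(x^2*exp(x) + 14)*exp(x)/175 + C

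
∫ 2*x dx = x^2 + C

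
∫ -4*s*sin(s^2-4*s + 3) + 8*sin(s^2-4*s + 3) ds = 2*cos((s - 2)^2 - 1) + C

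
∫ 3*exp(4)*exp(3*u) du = exp(3*u + 4) + C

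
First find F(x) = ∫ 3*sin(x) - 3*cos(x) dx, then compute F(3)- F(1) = 3*sqrt(2)*(-sin(pi/4 + 3) + sin(pi/4 + 1))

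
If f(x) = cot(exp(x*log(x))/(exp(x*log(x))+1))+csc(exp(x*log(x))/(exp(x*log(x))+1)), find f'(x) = -(log(x)*cos(exp(x*log(x))/(exp(x*log(x)) + 1)) + log(x) + cos(exp(x*log(x))/(exp(x*log(x)) + 1)) + 1)*exp(x*log(x))/((exp(2*x*log(x)) + 2*exp(x*log(x)) + 1)*sin(exp(x*log(x))/(exp(x*log(x)) + 1))^2)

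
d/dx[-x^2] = -2*x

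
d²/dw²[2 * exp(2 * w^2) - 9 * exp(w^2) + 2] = 32*w^2*exp(2*w^2) - 36*w^2*exp(w^2) + 8*exp(2*w^2) - 18*exp(w^2)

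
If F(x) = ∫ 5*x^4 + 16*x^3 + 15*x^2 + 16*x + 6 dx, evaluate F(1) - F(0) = 24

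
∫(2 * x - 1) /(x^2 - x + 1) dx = log(2*x^2 - 2*x + 2) + C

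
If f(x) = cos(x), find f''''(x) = cos(x)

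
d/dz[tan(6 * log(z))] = 6/(z*cos(6*log(z))^2)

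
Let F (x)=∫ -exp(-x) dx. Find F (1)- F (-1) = -E + exp(-1)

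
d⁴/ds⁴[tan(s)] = 24*tan(s)^5 + 40*tan(s)^3 + 16*tan(s)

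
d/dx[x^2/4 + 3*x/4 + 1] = x/2 + 3/4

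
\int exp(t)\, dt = exp(t) + C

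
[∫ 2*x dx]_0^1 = 1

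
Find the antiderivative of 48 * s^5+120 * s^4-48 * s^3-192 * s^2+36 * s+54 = 8*s^6 + 24*s^5 - 12*s^4 - 64*s^3 + 18*s^2 + 54*s + C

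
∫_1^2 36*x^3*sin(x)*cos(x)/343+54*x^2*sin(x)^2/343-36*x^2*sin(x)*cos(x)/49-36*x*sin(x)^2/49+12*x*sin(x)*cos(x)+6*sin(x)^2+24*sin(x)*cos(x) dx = -6066*sin(1)^2/343 + 7872*sin(2)^2/343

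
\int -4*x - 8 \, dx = -2*x^2 - 8*x + C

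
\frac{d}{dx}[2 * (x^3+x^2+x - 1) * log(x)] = (6*x^3*log(x) + 2*x^3 + 4*x^2*log(x) + 2*x^2 + 2*x*log(x) + 2*x - 2)/x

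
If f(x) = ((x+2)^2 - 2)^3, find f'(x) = 6*x^5 + 60*x^4 + 216*x^3 + 336*x^2 + 216*x + 48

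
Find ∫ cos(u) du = sin(u) + C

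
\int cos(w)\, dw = sin(w) + C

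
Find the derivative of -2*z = -2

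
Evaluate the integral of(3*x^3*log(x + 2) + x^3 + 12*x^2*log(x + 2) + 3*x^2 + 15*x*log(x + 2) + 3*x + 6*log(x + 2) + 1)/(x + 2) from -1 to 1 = 8*log(3)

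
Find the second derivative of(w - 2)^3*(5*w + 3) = 60*w^2 - 162*w + 84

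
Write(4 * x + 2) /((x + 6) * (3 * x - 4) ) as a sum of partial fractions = 1/(3*x - 4) + 1/(x + 6)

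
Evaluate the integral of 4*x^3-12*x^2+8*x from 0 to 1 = 1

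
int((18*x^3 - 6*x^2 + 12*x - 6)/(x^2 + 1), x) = 9*x^2 - 6*x - 3*log(x^2 + 1) + C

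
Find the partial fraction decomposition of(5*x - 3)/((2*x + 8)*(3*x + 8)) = -49/(8*(3*x + 8)) + 23/(8*(x + 4))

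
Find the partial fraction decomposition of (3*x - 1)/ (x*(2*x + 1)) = 5/(2*x + 1) - 1/x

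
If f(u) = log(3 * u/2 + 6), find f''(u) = -1/(u^2 + 8*u + 16)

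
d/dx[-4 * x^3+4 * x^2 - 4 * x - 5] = -12*x^2 + 8*x - 4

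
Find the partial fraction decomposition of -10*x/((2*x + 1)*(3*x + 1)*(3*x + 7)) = 35/(33*(3*x + 7)) + 5/(3*(3*x + 1)) - 20/(11*(2*x + 1))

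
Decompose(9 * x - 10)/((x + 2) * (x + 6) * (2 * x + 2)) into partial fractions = -8/(5*(x + 6)) + 7/(2*(x + 2)) - 19/(10*(x + 1))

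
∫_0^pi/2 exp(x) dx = -1 + exp(pi/2)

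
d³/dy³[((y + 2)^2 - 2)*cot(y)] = -6*y^2*cot(y)^4 - 8*y^2*cot(y)^2 - 2*y^2 - 24*y*cot(y)^4 + 12*y*cot(y)^3 - 32*y*cot(y)^2 + 12*y*cot(y) - 8*y - 12*cot(y)^4 + 24*cot(y)^3 - 22*cot(y)^2 + 24*cot(y) - 10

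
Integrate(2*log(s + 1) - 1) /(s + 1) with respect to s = (log(s + 1) - 1)*log(s + 1) + C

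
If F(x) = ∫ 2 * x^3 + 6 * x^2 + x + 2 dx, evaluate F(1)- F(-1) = 8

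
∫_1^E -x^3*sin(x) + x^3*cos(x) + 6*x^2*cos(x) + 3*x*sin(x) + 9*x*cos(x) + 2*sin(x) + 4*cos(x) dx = (1 + E)^3*(cos(E) + sin(E)) - 8*sin(1) - 8*cos(1)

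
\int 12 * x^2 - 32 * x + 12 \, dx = 4*x^3 - 16*x^2 + 12*x + C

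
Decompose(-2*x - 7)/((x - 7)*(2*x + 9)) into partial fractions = -4/(23*(2*x + 9)) - 21/(23*(x - 7))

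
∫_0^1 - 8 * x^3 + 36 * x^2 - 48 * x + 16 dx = 2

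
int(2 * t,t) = t^2 + C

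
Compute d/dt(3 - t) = -1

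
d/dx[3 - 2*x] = -2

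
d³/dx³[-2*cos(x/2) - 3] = -sin(x/2)/4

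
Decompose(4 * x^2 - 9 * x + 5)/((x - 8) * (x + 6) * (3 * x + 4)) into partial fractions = -31/(56*(3*x + 4)) + 29/(28*(x + 6)) + 27/(56*(x - 8))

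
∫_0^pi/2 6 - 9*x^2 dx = -3*pi^3/8 + 3*pi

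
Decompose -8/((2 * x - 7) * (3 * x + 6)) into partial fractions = -16/(33*(2*x - 7)) + 8/(33*(x + 2))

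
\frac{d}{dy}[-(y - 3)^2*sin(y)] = -y^2*cos(y) - 2*y*sin(y) + 6*y*cos(y) + 6*sin(y) - 9*cos(y)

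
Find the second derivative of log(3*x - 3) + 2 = -1/(x^2 - 2*x + 1)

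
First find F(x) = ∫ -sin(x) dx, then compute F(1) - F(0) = -1 + cos(1)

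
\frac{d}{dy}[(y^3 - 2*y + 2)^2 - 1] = 6*y^5 - 16*y^3 + 12*y^2 + 8*y - 8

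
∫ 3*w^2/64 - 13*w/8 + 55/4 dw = w^3/64 - 13*w^2/16 + 55*w/4 + C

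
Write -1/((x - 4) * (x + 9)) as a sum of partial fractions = 1/(13*(x + 9)) - 1/(13*(x - 4))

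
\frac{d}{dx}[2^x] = 2^x*log(2)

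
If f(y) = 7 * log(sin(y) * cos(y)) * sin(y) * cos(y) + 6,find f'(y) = 7*(log(sin(2*y)/2) + 1)*cos(2*y)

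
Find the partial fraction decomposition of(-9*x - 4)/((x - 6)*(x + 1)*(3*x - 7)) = 45/(22*(3*x - 7)) + 1/(14*(x + 1)) - 58/(77*(x - 6))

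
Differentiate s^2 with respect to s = 2*s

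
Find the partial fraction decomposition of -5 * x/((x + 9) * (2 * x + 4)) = -45/(14*(x + 9)) + 5/(7*(x + 2))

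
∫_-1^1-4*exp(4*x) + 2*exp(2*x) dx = -exp(4) - exp(-2) + exp(-4) + exp(2)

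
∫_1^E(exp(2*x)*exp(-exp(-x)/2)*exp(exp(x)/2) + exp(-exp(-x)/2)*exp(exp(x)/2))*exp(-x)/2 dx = -exp(-exp(-1)/2 + E/2) + exp(-exp(-E)/2 + exp(E)/2)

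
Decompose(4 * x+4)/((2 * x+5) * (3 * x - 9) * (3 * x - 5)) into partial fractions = -8/(25*(3*x - 5)) - 8/(275*(2*x + 5)) + 4/(33*(x - 3))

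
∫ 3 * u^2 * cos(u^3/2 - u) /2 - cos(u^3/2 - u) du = sin(u^3/2 - u) + C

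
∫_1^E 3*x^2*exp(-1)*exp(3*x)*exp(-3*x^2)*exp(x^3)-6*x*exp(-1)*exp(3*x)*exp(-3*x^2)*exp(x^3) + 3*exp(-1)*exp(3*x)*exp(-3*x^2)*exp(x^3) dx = -1 + exp((-1 + E)^3)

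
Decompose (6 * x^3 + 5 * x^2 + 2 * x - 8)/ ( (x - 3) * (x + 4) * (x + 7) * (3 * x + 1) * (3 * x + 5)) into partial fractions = -681/(6272*(3*x + 5)) + 9/(352*(3*x + 1)) - 367/(1920*(x + 7)) + 320/(1617*(x + 4)) + 41/(1960*(x - 3))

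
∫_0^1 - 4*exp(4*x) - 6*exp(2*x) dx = -exp(4) - 3*exp(2) + 4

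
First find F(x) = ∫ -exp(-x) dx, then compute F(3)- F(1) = -exp(-1) + exp(-3)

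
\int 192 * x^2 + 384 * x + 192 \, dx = 64*x^3 + 192*x^2 + 192*x + C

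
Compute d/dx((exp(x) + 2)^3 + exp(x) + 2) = 3*exp(3*x) + 12*exp(2*x) + 13*exp(x)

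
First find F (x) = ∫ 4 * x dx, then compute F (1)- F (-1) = 0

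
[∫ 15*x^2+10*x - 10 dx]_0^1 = 0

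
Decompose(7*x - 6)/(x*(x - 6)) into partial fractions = 6/(x - 6) + 1/x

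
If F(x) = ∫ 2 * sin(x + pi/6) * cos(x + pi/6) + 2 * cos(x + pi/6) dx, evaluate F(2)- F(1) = -(sin(pi/6 + 1) + 1)^2 + (sin(pi/6 + 2) + 1)^2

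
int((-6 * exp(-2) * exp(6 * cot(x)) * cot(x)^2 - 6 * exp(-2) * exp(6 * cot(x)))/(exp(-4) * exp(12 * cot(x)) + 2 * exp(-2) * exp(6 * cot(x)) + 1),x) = exp(6*cot(x))/(exp(6*cot(x)) + exp(2)) + C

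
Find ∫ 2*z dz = z^2 + C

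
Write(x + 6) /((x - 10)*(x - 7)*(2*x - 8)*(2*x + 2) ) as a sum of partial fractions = -1/(352*(x + 1)) + 1/(36*(x - 4)) - 13/(288*(x - 7)) + 2/(99*(x - 10))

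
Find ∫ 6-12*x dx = -6*x^2 + 6*x + C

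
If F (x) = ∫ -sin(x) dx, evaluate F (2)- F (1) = -cos(1) + cos(2)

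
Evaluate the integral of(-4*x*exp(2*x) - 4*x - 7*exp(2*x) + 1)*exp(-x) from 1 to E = (-4*E - 3)*(-exp(-E) + exp(E)) - 7*exp(-1) + 7*E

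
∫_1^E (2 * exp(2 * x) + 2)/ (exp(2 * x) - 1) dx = -2*log(E - exp(-1)) + 2*log(-exp(-E) + exp(E))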